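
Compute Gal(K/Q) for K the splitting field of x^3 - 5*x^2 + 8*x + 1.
Gal(K/Q) = S_3 (symmetric group of order 6)

Compute the discriminant of x^3 + (-5)*x^2 + (8)*x + (1): Δ = -695. Since Δ is not a rational square, the Galois group is not contained in A_3; it must be the full S_3 (irreducibility of the cubic rules out anything smaller).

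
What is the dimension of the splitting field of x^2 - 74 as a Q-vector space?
[K:Q] = 2

The polynomial x^2 - 74 is irreducible over Q since 74 is not a perfect square. Its splitting field is Q(sqrt(74)), which has degree 2 over Q.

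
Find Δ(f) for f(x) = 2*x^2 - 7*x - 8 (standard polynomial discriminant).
Δ = 113

For a quadratic a x^2 + b x + c the discriminant is Δ = b^2 - 4ac = (-7)^2 - 4*(2)*(-8) = 49 - (-64) = 113.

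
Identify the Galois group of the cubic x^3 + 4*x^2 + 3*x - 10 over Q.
Gal(K/Q) = S_3 (symmetric group of order 6)

Compute the discriminant of x^3 + (4)*x^2 + (3)*x + (-10): Δ = -2264. Since Δ is not a rational square, the Galois group is not contained in A_3; it must be the full S_3 (irreducibility of the cubic rules out anything smaller).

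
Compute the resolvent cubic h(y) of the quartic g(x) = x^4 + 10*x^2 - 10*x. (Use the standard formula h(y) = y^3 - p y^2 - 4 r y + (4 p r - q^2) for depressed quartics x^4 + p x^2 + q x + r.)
h(y) = y^3 - 10*y^2 - 100

Identify coefficients: p = 10, q = -10, r = 0.
Plug into h(y) = y^3 - p y^2 - 4 r y + (4 p r - q^2):
  h(y) = y^3 - (10) y^2 - 4*(0) y + (4*(10)*(0) - (-10)^2)
       = y^3 + (-10) y^2 + (0) y + (-100).
Simplifying: h(y) = y^3 - 10*y^2 - 100.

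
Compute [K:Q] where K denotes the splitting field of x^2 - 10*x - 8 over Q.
[K:Q] = 2

The discriminant of x^2 + (-10)*x + (-8) is b^2 - 4c = 100 - (-32) = 132. Since 132 is not a perfect square in Q, the polynomial is irreducible over Q. Its two roots generate a degree-2 extension, so [K:Q] = 2.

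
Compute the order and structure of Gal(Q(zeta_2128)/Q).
|Gal(Q(zeta_2128)/Q)| = phi(2128) = 864; group ≅ (Z/2128Z)^* ≅ Z/2Z × Z/4Z × Z/6Z × Z/18Z

The n-th cyclotomic polynomial Φ_2128(x) is the minimal polynomial of zeta_2128 over Q and has degree phi(2128) = 864. So Q(zeta_2128) is a degree-864 Galois extension with Galois group (Z/2128Z)^*. By CRT, (Z/2128Z)^* ≅ (Z/16Z)^* × (Z/7Z)^* × (Z/19Z)^*. Each prime-power unit group is (Z/16Z)^* ≅ Z/2Z × Z/4Z; (Z/7Z)^* ≅ Z/6Z; (Z/19Z)^* ≅ Z/18Z. Hence Gal(Q(zeta_2128)/Q) ≅ Z/2Z × Z/4Z × Z/6Z × Z/18Z.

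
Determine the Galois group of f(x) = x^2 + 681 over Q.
Gal(K/Q) = Z/2Z (cyclic of order 2)

x^2 + 681 is irreducible over Q since -681 is not a rational square. The splitting field Q(sqrt(-681)) has degree 2 over Q, and its unique nontrivial automorphism is sqrt(-681) ↦ -sqrt(-681). Hence Gal(Q(sqrt(-681))/Q) = Z/2Z.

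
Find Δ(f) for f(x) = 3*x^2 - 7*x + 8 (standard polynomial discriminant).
Δ = -47

For a quadratic a x^2 + b x + c the discriminant is Δ = b^2 - 4ac = (-7)^2 - 4*(3)*(8) = 49 - (96) = -47.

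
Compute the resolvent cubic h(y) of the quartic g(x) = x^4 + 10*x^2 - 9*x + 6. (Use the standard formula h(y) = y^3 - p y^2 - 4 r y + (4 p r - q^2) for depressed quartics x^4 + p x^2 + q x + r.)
h(y) = y^3 - 10*y^2 - 24*y + 159

Identify coefficients: p = 10, q = -9, r = 6.
Plug into h(y) = y^3 - p y^2 - 4 r y + (4 p r - q^2):
  h(y) = y^3 - (10) y^2 - 4*(6) y + (4*(10)*(6) - (-9)^2)
       = y^3 + (-10) y^2 + (-24) y + (159).
Simplifying: h(y) = y^3 - 10*y^2 - 24*y + 159.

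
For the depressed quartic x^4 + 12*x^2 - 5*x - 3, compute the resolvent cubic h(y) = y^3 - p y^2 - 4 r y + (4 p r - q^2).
h(y) = y^3 - 12*y^2 + 12*y - 169

Identify coefficients: p = 12, q = -5, r = -3.
Plug into h(y) = y^3 - p y^2 - 4 r y + (4 p r - q^2):
  h(y) = y^3 - (12) y^2 - 4*(-3) y + (4*(12)*(-3) - (-5)^2)
       = y^3 + (-12) y^2 + (12) y + (-169).
Simplifying: h(y) = y^3 - 12*y^2 + 12*y - 169.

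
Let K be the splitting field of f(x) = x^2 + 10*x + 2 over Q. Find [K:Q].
[K:Q] = 2

The discriminant of x^2 + (10)*x + (2) is b^2 - 4c = 100 - (8) = 92. Since 92 is not a perfect square in Q, the polynomial is irreducible over Q. Its two roots generate a degree-2 extension, so [K:Q] = 2.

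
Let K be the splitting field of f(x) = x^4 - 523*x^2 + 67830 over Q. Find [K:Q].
[K:Q] = 4

f factors as (x^2 - 285)(x^2 - 238); the splitting field is K = Q(sqrt(285), sqrt(238)). Since 285, 238, and 67830 are all non-squares in Q, the three subfields Q(sqrt(285)), Q(sqrt(238)), Q(sqrt(67830)) are distinct degree-2 extensions, so [K:Q] = 4 (Klein four Galois group).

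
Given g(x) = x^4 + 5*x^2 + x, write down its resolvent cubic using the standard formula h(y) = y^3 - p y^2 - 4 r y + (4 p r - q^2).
h(y) = y^3 - 5*y^2 - 1

Identify coefficients: p = 5, q = 1, r = 0.
Plug into h(y) = y^3 - p y^2 - 4 r y + (4 p r - q^2):
  h(y) = y^3 - (5) y^2 - 4*(0) y + (4*(5)*(0) - (1)^2)
       = y^3 + (-5) y^2 + (0) y + (-1).
Simplifying: h(y) = y^3 - 5*y^2 - 1.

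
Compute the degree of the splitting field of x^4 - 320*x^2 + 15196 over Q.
[K:Q] = 4

f factors as (x^2 - 58)(x^2 - 262); the splitting field is K = Q(sqrt(58), sqrt(262)). Since 58, 262, and 15196 are all non-squares in Q, the three subfields Q(sqrt(58)), Q(sqrt(262)), Q(sqrt(15196)) are distinct degree-2 extensions, so [K:Q] = 4 (Klein four Galois group).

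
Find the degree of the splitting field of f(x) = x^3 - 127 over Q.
[K:Q] = 6

x^3 - 127 has one real root r = 127^(1/3) and two complex roots r*zeta_3, r*zeta_3^2 where zeta_3 = e^(2*pi*i/3). The splitting field is Q(r, zeta_3). [Q(r):Q] = 3 and [Q(zeta_3):Q] = 2 with gcd = 1, so [Q(r, zeta_3):Q] = 3 * 2 = 6.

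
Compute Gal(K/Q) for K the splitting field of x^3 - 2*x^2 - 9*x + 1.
Gal(K/Q) = S_3 (symmetric group of order 6)

Compute the discriminant of x^3 + (-2)*x^2 + (-9)*x + (1): Δ = 3569. Since Δ is not a rational square, the Galois group is not contained in A_3; it must be the full S_3 (irreducibility of the cubic rules out anything smaller).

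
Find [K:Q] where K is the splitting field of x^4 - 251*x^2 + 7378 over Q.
[K:Q] = 4

f factors as (x^2 - 217)(x^2 - 34); the splitting field is K = Q(sqrt(217), sqrt(34)). Since 217, 34, and 7378 are all non-squares in Q, the three subfields Q(sqrt(217)), Q(sqrt(34)), Q(sqrt(7378)) are distinct degree-2 extensions, so [K:Q] = 4 (Klein four Galois group).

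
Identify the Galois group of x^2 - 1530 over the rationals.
Gal(K/Q) = Z/2Z (cyclic of order 2)

x^2 - 1530 is irreducible over Q since 1530 is not a rational square. The splitting field Q(sqrt(1530)) has degree 2 over Q, and its unique nontrivial automorphism is sqrt(1530) ↦ -sqrt(1530). Hence Gal(Q(sqrt(1530))/Q) = Z/2Z.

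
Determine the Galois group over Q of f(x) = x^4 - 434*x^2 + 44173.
Gal(K/Q) = V_4 (Klein four-group, Z/2Z × Z/2Z)

f factors as (x^2 - 271)(x^2 - 163), so the splitting field is K = Q(sqrt(271), sqrt(163)). The elements 271, 163, 44173 are all non-squares in Q, so sqrt(271) and sqrt(163) generate independent quadratic extensions. Thus [K:Q] = 4 and Gal(K/Q) is generated by the two order-2 automorphisms sqrt(271) ↦ -sqrt(271) and sqrt(163) ↦ -sqrt(163), giving V_4.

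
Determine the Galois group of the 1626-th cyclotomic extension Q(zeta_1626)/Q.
|Gal(Q(zeta_1626)/Q)| = phi(1626) = 540; group ≅ (Z/1626Z)^* ≅ Z/2Z × Z/270Z

The n-th cyclotomic polynomial Φ_1626(x) is the minimal polynomial of zeta_1626 over Q and has degree phi(1626) = 540. So Q(zeta_1626) is a degree-540 Galois extension with Galois group (Z/1626Z)^*. By CRT, (Z/1626Z)^* ≅ (Z/2Z)^* × (Z/3Z)^* × (Z/271Z)^*. Each prime-power unit group is (Z/2Z)^* ≅ trivial group (order 1); (Z/3Z)^* ≅ Z/2Z; (Z/271Z)^* ≅ Z/270Z. Hence Gal(Q(zeta_1626)/Q) ≅ Z/2Z × Z/270Z.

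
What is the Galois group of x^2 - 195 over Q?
Gal(K/Q) = Z/2Z (cyclic of order 2)

x^2 - 195 is irreducible over Q since 195 is not a rational square. The splitting field Q(sqrt(195)) has degree 2 over Q, and its unique nontrivial automorphism is sqrt(195) ↦ -sqrt(195). Hence Gal(Q(sqrt(195))/Q) = Z/2Z.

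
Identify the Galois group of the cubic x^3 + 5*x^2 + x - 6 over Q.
Gal(K/Q) = S_3 (symmetric group of order 6)

Compute the discriminant of x^3 + (5)*x^2 + (1)*x + (-6): Δ = 1509. Since Δ is not a rational square, the Galois group is not contained in A_3; it must be the full S_3 (irreducibility of the cubic rules out anything smaller).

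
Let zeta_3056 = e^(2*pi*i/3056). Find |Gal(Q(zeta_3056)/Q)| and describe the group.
|Gal(Q(zeta_3056)/Q)| = phi(3056) = 1520; group ≅ (Z/3056Z)^* ≅ Z/2Z × Z/4Z × Z/190Z

The n-th cyclotomic polynomial Φ_3056(x) is the minimal polynomial of zeta_3056 over Q and has degree phi(3056) = 1520. So Q(zeta_3056) is a degree-1520 Galois extension with Galois group (Z/3056Z)^*. By CRT, (Z/3056Z)^* ≅ (Z/16Z)^* × (Z/191Z)^*. Each prime-power unit group is (Z/16Z)^* ≅ Z/2Z × Z/4Z; (Z/191Z)^* ≅ Z/190Z. Hence Gal(Q(zeta_3056)/Q) ≅ Z/2Z × Z/4Z × Z/190Z.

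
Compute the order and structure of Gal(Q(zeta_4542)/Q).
|Gal(Q(zeta_4542)/Q)| = phi(4542) = 1512; group ≅ (Z/4542Z)^* ≅ Z/2Z × Z/756Z

The n-th cyclotomic polynomial Φ_4542(x) is the minimal polynomial of zeta_4542 over Q and has degree phi(4542) = 1512. So Q(zeta_4542) is a degree-1512 Galois extension with Galois group (Z/4542Z)^*. By CRT, (Z/4542Z)^* ≅ (Z/2Z)^* × (Z/3Z)^* × (Z/757Z)^*. Each prime-power unit group is (Z/2Z)^* ≅ trivial group (order 1); (Z/3Z)^* ≅ Z/2Z; (Z/757Z)^* ≅ Z/756Z. Hence Gal(Q(zeta_4542)/Q) ≅ Z/2Z × Z/756Z.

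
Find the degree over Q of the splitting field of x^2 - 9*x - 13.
[K:Q] = 2

The discriminant of x^2 + (-9)*x + (-13) is b^2 - 4c = 81 - (-52) = 133. Since 133 is not a perfect square in Q, the polynomial is irreducible over Q. Its two roots generate a degree-2 extension, so [K:Q] = 2.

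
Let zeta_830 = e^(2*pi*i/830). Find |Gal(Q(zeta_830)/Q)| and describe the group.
|Gal(Q(zeta_830)/Q)| = phi(830) = 328; group ≅ (Z/830Z)^* ≅ Z/4Z × Z/82Z

The n-th cyclotomic polynomial Φ_830(x) is the minimal polynomial of zeta_830 over Q and has degree phi(830) = 328. So Q(zeta_830) is a degree-328 Galois extension with Galois group (Z/830Z)^*. By CRT, (Z/830Z)^* ≅ (Z/2Z)^* × (Z/5Z)^* × (Z/83Z)^*. Each prime-power unit group is (Z/2Z)^* ≅ trivial group (order 1); (Z/5Z)^* ≅ Z/4Z; (Z/83Z)^* ≅ Z/82Z. Hence Gal(Q(zeta_830)/Q) ≅ Z/4Z × Z/82Z.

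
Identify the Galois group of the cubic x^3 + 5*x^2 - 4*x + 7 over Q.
Gal(K/Q) = S_3 (symmetric group of order 6)

Compute the discriminant of x^3 + (5)*x^2 + (-4)*x + (7): Δ = -6687. Since Δ is not a rational square, the Galois group is not contained in A_3; it must be the full S_3 (irreducibility of the cubic rules out anything smaller).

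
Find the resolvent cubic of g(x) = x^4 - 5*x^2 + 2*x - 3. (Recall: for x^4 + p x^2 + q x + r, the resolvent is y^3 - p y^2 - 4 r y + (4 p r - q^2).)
h(y) = y^3 + 5*y^2 + 12*y + 56

Identify coefficients: p = -5, q = 2, r = -3.
Plug into h(y) = y^3 - p y^2 - 4 r y + (4 p r - q^2):
  h(y) = y^3 - (-5) y^2 - 4*(-3) y + (4*(-5)*(-3) - (2)^2)
       = y^3 + (5) y^2 + (12) y + (56).
Simplifying: h(y) = y^3 + 5*y^2 + 12*y + 56.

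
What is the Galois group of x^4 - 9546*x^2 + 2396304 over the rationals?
Gal(K/Q) = Z/2Z (cyclic of order 2)

f factors as (x^2 - 258)(x^2 - 9288), so the splitting field is K = Q(sqrt(258), sqrt(9288)). The squarefree part of 258 is 258 and the squarefree part of 9288 is also 258, so sqrt(258) and sqrt(9288) are both rational multiples of sqrt(258). Hence Q(sqrt(258)) = Q(sqrt(9288)) = Q(sqrt(258)), and the splitting field collapses to a single degree-2 extension with Galois group Z/2Z.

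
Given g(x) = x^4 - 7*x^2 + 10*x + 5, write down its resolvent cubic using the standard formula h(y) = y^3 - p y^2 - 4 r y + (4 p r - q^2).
h(y) = y^3 + 7*y^2 - 20*y - 240

Identify coefficients: p = -7, q = 10, r = 5.
Plug into h(y) = y^3 - p y^2 - 4 r y + (4 p r - q^2):
  h(y) = y^3 - (-7) y^2 - 4*(5) y + (4*(-7)*(5) - (10)^2)
       = y^3 + (7) y^2 + (-20) y + (-240).
Simplifying: h(y) = y^3 + 7*y^2 - 20*y - 240.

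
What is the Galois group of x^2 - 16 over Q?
Gal(K/Q) = trivial group (order 1)

x^2 - 16 factors as (x - 4)(x + 4) over Q, so its splitting field is Q itself and the Galois group is trivial.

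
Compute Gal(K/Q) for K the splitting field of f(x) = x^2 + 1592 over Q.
Gal(K/Q) = Z/2Z (cyclic of order 2)

x^2 + 1592 is irreducible over Q since -1592 is not a rational square. The splitting field Q(sqrt(-1592)) has degree 2 over Q, and its unique nontrivial automorphism is sqrt(-1592) ↦ -sqrt(-1592). Hence Gal(Q(sqrt(-1592))/Q) = Z/2Z.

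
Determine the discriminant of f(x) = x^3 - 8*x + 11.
Δ = -1219

For a depressed cubic x^3 + p x + q the discriminant is Δ = -4 p^3 - 27 q^2 = -4*(-8)^3 - 27*(11)^2 = 2048 - 3267 = -1219.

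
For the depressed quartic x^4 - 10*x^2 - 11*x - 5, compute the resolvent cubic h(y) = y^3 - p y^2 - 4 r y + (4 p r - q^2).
h(y) = y^3 + 10*y^2 + 20*y + 79

Identify coefficients: p = -10, q = -11, r = -5.
Plug into h(y) = y^3 - p y^2 - 4 r y + (4 p r - q^2):
  h(y) = y^3 - (-10) y^2 - 4*(-5) y + (4*(-10)*(-5) - (-11)^2)
       = y^3 + (10) y^2 + (20) y + (79).
Simplifying: h(y) = y^3 + 10*y^2 + 20*y + 79.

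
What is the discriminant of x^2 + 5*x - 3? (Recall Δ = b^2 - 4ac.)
Δ = 37

For a quadratic a x^2 + b x + c the discriminant is Δ = b^2 - 4ac = (5)^2 - 4*(1)*(-3) = 25 - (-12) = 37.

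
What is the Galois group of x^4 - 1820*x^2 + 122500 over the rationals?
Gal(K/Q) = Z/2Z (cyclic of order 2)

f factors as (x^2 - 70)(x^2 - 1750), so the splitting field is K = Q(sqrt(70), sqrt(1750)). The squarefree part of 70 is 70 and the squarefree part of 1750 is also 70, so sqrt(70) and sqrt(1750) are both rational multiples of sqrt(70). Hence Q(sqrt(70)) = Q(sqrt(1750)) = Q(sqrt(70)), and the splitting field collapses to a single degree-2 extension with Galois group Z/2Z.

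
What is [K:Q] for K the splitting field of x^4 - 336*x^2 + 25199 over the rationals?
[K:Q] = 4

f factors as (x^2 - 113)(x^2 - 223); the splitting field is K = Q(sqrt(113), sqrt(223)). Since 113, 223, and 25199 are all non-squares in Q, the three subfields Q(sqrt(113)), Q(sqrt(223)), Q(sqrt(25199)) are distinct degree-2 extensions, so [K:Q] = 4 (Klein four Galois group).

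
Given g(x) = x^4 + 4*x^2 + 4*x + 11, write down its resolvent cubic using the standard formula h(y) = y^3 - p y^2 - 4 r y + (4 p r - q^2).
h(y) = y^3 - 4*y^2 - 44*y + 160

Identify coefficients: p = 4, q = 4, r = 11.
Plug into h(y) = y^3 - p y^2 - 4 r y + (4 p r - q^2):
  h(y) = y^3 - (4) y^2 - 4*(11) y + (4*(4)*(11) - (4)^2)
       = y^3 + (-4) y^2 + (-44) y + (160).
Simplifying: h(y) = y^3 - 4*y^2 - 44*y + 160.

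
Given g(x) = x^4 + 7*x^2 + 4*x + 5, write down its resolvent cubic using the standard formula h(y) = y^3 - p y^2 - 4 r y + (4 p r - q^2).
h(y) = y^3 - 7*y^2 - 20*y + 124

Identify coefficients: p = 7, q = 4, r = 5.
Plug into h(y) = y^3 - p y^2 - 4 r y + (4 p r - q^2):
  h(y) = y^3 - (7) y^2 - 4*(5) y + (4*(7)*(5) - (4)^2)
       = y^3 + (-7) y^2 + (-20) y + (124).
Simplifying: h(y) = y^3 - 7*y^2 - 20*y + 124.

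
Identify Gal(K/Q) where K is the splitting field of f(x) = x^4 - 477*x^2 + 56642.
Gal(K/Q) = V_4 (Klein four-group, Z/2Z × Z/2Z)

f factors as (x^2 - 254)(x^2 - 223), so the splitting field is K = Q(sqrt(254), sqrt(223)). The elements 254, 223, 56642 are all non-squares in Q, so sqrt(254) and sqrt(223) generate independent quadratic extensions. Thus [K:Q] = 4 and Gal(K/Q) is generated by the two order-2 automorphisms sqrt(254) ↦ -sqrt(254) and sqrt(223) ↦ -sqrt(223), giving V_4.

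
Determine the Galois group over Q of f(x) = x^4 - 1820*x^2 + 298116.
Gal(K/Q) = Z/2Z (cyclic of order 2)

f factors as (x^2 - 182)(x^2 - 1638), so the splitting field is K = Q(sqrt(182), sqrt(1638)). The squarefree part of 182 is 182 and the squarefree part of 1638 is also 182, so sqrt(182) and sqrt(1638) are both rational multiples of sqrt(182). Hence Q(sqrt(182)) = Q(sqrt(1638)) = Q(sqrt(182)), and the splitting field collapses to a single degree-2 extension with Galois group Z/2Z.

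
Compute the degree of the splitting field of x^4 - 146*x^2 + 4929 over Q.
[K:Q] = 4

f factors as (x^2 - 93)(x^2 - 53); the splitting field is K = Q(sqrt(93), sqrt(53)). Since 93, 53, and 4929 are all non-squares in Q, the three subfields Q(sqrt(93)), Q(sqrt(53)), Q(sqrt(4929)) are distinct degree-2 extensions, so [K:Q] = 4 (Klein four Galois group).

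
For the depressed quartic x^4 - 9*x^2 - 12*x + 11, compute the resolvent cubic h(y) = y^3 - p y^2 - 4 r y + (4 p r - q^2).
h(y) = y^3 + 9*y^2 - 44*y - 540

Identify coefficients: p = -9, q = -12, r = 11.
Plug into h(y) = y^3 - p y^2 - 4 r y + (4 p r - q^2):
  h(y) = y^3 - (-9) y^2 - 4*(11) y + (4*(-9)*(11) - (-12)^2)
       = y^3 + (9) y^2 + (-44) y + (-540).
Simplifying: h(y) = y^3 + 9*y^2 - 44*y - 540.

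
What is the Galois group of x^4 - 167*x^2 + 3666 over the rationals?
Gal(K/Q) = V_4 (Klein four-group, Z/2Z × Z/2Z)

f factors as (x^2 - 141)(x^2 - 26), so the splitting field is K = Q(sqrt(141), sqrt(26)). The elements 141, 26, 3666 are all non-squares in Q, so sqrt(141) and sqrt(26) generate independent quadratic extensions. Thus [K:Q] = 4 and Gal(K/Q) is generated by the two order-2 automorphisms sqrt(141) ↦ -sqrt(141) and sqrt(26) ↦ -sqrt(26), giving V_4.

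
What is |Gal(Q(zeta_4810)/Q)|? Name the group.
|Gal(Q(zeta_4810)/Q)| = phi(4810) = 1728; group ≅ (Z/4810Z)^* ≅ Z/4Z × Z/12Z × Z/36Z

The n-th cyclotomic polynomial Φ_4810(x) is the minimal polynomial of zeta_4810 over Q and has degree phi(4810) = 1728. So Q(zeta_4810) is a degree-1728 Galois extension with Galois group (Z/4810Z)^*. By CRT, (Z/4810Z)^* ≅ (Z/2Z)^* × (Z/5Z)^* × (Z/13Z)^* × (Z/37Z)^*. Each prime-power unit group is (Z/2Z)^* ≅ trivial group (order 1); (Z/5Z)^* ≅ Z/4Z; (Z/13Z)^* ≅ Z/12Z; (Z/37Z)^* ≅ Z/36Z. Hence Gal(Q(zeta_4810)/Q) ≅ Z/4Z × Z/12Z × Z/36Z.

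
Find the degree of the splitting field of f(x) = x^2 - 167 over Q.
[K:Q] = 2

The polynomial x^2 - 167 is irreducible over Q since 167 is not a perfect square. Its splitting field is Q(sqrt(167)), which has degree 2 over Q.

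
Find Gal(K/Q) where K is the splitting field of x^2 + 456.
Gal(K/Q) = Z/2Z (cyclic of order 2)

x^2 + 456 is irreducible over Q since -456 is not a rational square. The splitting field Q(sqrt(-456)) has degree 2 over Q, and its unique nontrivial automorphism is sqrt(-456) ↦ -sqrt(-456). Hence Gal(Q(sqrt(-456))/Q) = Z/2Z.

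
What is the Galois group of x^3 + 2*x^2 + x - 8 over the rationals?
Gal(K/Q) = S_3 (symmetric group of order 6)

Compute the discriminant of x^3 + (2)*x^2 + (1)*x + (-8): Δ = -1760. Since Δ is not a rational square, the Galois group is not contained in A_3; it must be the full S_3 (irreducibility of the cubic rules out anything smaller).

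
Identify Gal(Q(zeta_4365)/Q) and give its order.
|Gal(Q(zeta_4365)/Q)| = phi(4365) = 2304; group ≅ (Z/4365Z)^* ≅ Z/4Z × Z/6Z × Z/96Z

The n-th cyclotomic polynomial Φ_4365(x) is the minimal polynomial of zeta_4365 over Q and has degree phi(4365) = 2304. So Q(zeta_4365) is a degree-2304 Galois extension with Galois group (Z/4365Z)^*. By CRT, (Z/4365Z)^* ≅ (Z/9Z)^* × (Z/5Z)^* × (Z/97Z)^*. Each prime-power unit group is (Z/9Z)^* ≅ Z/6Z; (Z/5Z)^* ≅ Z/4Z; (Z/97Z)^* ≅ Z/96Z. Hence Gal(Q(zeta_4365)/Q) ≅ Z/4Z × Z/6Z × Z/96Z.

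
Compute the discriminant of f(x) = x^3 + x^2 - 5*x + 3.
Δ = 0

For x^3 + a x^2 + b x + c the discriminant is Δ = 18 a b c - 4 a^3 c + a^2 b^2 - 4 b^3 - 27 c^2.
Plug a = 1, b = -5, c = 3:
  18*(1)*(-5)*(3) - 4*(1)^3*(3) + (1)^2*(-5)^2 - 4*(-5)^3 - 27*(3)^2
  = -270 + (-12) + 25 + (500) + (-243)
  = 0.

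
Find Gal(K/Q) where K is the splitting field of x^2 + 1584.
Gal(K/Q) = Z/2Z (cyclic of order 2)

x^2 + 1584 is irreducible over Q since -1584 is not a rational square. The splitting field Q(sqrt(-1584)) has degree 2 over Q, and its unique nontrivial automorphism is sqrt(-1584) ↦ -sqrt(-1584). Hence Gal(Q(sqrt(-1584))/Q) = Z/2Z.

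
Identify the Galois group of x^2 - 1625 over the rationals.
Gal(K/Q) = Z/2Z (cyclic of order 2)

x^2 - 1625 is irreducible over Q since 1625 is not a rational square. The splitting field Q(sqrt(1625)) has degree 2 over Q, and its unique nontrivial automorphism is sqrt(1625) ↦ -sqrt(1625). Hence Gal(Q(sqrt(1625))/Q) = Z/2Z.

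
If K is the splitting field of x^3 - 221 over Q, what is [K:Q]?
[K:Q] = 6

x^3 - 221 has one real root r = 221^(1/3) and two complex roots r*zeta_3, r*zeta_3^2 where zeta_3 = e^(2*pi*i/3). The splitting field is Q(r, zeta_3). [Q(r):Q] = 3 and [Q(zeta_3):Q] = 2 with gcd = 1, so [Q(r, zeta_3):Q] = 3 * 2 = 6.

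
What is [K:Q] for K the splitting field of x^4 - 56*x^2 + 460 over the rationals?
[K:Q] = 4

f factors as (x^2 - 10)(x^2 - 46); the splitting field is K = Q(sqrt(10), sqrt(46)). Since 10, 46, and 460 are all non-squares in Q, the three subfields Q(sqrt(10)), Q(sqrt(46)), Q(sqrt(460)) are distinct degree-2 extensions, so [K:Q] = 4 (Klein four Galois group).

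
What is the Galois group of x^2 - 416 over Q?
Gal(K/Q) = Z/2Z (cyclic of order 2)

x^2 - 416 is irreducible over Q since 416 is not a rational square. The splitting field Q(sqrt(416)) has degree 2 over Q, and its unique nontrivial automorphism is sqrt(416) ↦ -sqrt(416). Hence Gal(Q(sqrt(416))/Q) = Z/2Z.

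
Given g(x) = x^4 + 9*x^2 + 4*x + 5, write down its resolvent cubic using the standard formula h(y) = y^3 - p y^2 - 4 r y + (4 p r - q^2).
h(y) = y^3 - 9*y^2 - 20*y + 164

Identify coefficients: p = 9, q = 4, r = 5.
Plug into h(y) = y^3 - p y^2 - 4 r y + (4 p r - q^2):
  h(y) = y^3 - (9) y^2 - 4*(5) y + (4*(9)*(5) - (4)^2)
       = y^3 + (-9) y^2 + (-20) y + (164).
Simplifying: h(y) = y^3 - 9*y^2 - 20*y + 164.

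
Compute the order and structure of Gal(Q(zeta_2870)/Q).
|Gal(Q(zeta_2870)/Q)| = phi(2870) = 960; group ≅ (Z/2870Z)^* ≅ Z/4Z × Z/6Z × Z/40Z

The n-th cyclotomic polynomial Φ_2870(x) is the minimal polynomial of zeta_2870 over Q and has degree phi(2870) = 960. So Q(zeta_2870) is a degree-960 Galois extension with Galois group (Z/2870Z)^*. By CRT, (Z/2870Z)^* ≅ (Z/2Z)^* × (Z/5Z)^* × (Z/7Z)^* × (Z/41Z)^*. Each prime-power unit group is (Z/2Z)^* ≅ trivial group (order 1); (Z/5Z)^* ≅ Z/4Z; (Z/7Z)^* ≅ Z/6Z; (Z/41Z)^* ≅ Z/40Z. Hence Gal(Q(zeta_2870)/Q) ≅ Z/4Z × Z/6Z × Z/40Z.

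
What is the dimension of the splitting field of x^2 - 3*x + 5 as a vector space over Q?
[K:Q] = 2

The discriminant of x^2 + (-3)*x + (5) is b^2 - 4c = 9 - (20) = -11. Since -11 is not a perfect square in Q, the polynomial is irreducible over Q. Its two roots generate a degree-2 extension, so [K:Q] = 2.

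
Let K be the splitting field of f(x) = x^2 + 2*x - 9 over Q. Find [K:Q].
[K:Q] = 2

The discriminant of x^2 + (2)*x + (-9) is b^2 - 4c = 4 - (-36) = 40. Since 40 is not a perfect square in Q, the polynomial is irreducible over Q. Its two roots generate a degree-2 extension, so [K:Q] = 2.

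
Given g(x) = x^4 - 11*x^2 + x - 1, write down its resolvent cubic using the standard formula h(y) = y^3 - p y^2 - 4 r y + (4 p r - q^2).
h(y) = y^3 + 11*y^2 + 4*y + 43

Identify coefficients: p = -11, q = 1, r = -1.
Plug into h(y) = y^3 - p y^2 - 4 r y + (4 p r - q^2):
  h(y) = y^3 - (-11) y^2 - 4*(-1) y + (4*(-11)*(-1) - (1)^2)
       = y^3 + (11) y^2 + (4) y + (43).
Simplifying: h(y) = y^3 + 11*y^2 + 4*y + 43.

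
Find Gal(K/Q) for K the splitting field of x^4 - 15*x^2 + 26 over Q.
Gal(K/Q) = V_4 (Klein four-group, Z/2Z × Z/2Z)

f factors as (x^2 - 13)(x^2 - 2), so the splitting field is K = Q(sqrt(13), sqrt(2)). The elements 13, 2, 26 are all non-squares in Q, so sqrt(13) and sqrt(2) generate independent quadratic extensions. Thus [K:Q] = 4 and Gal(K/Q) is generated by the two order-2 automorphisms sqrt(13) ↦ -sqrt(13) and sqrt(2) ↦ -sqrt(2), giving V_4.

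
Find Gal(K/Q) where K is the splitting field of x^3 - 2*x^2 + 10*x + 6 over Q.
Gal(K/Q) = S_3 (symmetric group of order 6)

Compute the discriminant of x^3 + (-2)*x^2 + (10)*x + (6): Δ = -6540. Since Δ is not a rational square, the Galois group is not contained in A_3; it must be the full S_3 (irreducibility of the cubic rules out anything smaller).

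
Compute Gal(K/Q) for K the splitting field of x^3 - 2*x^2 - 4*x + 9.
Gal(K/Q) = S_3 (symmetric group of order 6)

Compute the discriminant of x^3 + (-2)*x^2 + (-4)*x + (9): Δ = -283. Since Δ is not a rational square, the Galois group is not contained in A_3; it must be the full S_3 (irreducibility of the cubic rules out anything smaller).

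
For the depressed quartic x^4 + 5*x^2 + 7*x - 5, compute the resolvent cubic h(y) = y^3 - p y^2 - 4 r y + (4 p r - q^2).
h(y) = y^3 - 5*y^2 + 20*y - 149

Identify coefficients: p = 5, q = 7, r = -5.
Plug into h(y) = y^3 - p y^2 - 4 r y + (4 p r - q^2):
  h(y) = y^3 - (5) y^2 - 4*(-5) y + (4*(5)*(-5) - (7)^2)
       = y^3 + (-5) y^2 + (20) y + (-149).
Simplifying: h(y) = y^3 - 5*y^2 + 20*y - 149.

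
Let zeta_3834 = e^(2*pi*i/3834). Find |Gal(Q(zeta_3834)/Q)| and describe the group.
|Gal(Q(zeta_3834)/Q)| = phi(3834) = 1260; group ≅ (Z/3834Z)^* ≅ Z/18Z × Z/70Z

The n-th cyclotomic polynomial Φ_3834(x) is the minimal polynomial of zeta_3834 over Q and has degree phi(3834) = 1260. So Q(zeta_3834) is a degree-1260 Galois extension with Galois group (Z/3834Z)^*. By CRT, (Z/3834Z)^* ≅ (Z/2Z)^* × (Z/27Z)^* × (Z/71Z)^*. Each prime-power unit group is (Z/2Z)^* ≅ trivial group (order 1); (Z/27Z)^* ≅ Z/18Z; (Z/71Z)^* ≅ Z/70Z. Hence Gal(Q(zeta_3834)/Q) ≅ Z/18Z × Z/70Z.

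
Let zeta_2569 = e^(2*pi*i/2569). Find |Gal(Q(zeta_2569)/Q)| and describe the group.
|Gal(Q(zeta_2569)/Q)| = phi(2569) = 2196; group ≅ (Z/2569Z)^* ≅ Z/6Z × Z/366Z

The n-th cyclotomic polynomial Φ_2569(x) is the minimal polynomial of zeta_2569 over Q and has degree phi(2569) = 2196. So Q(zeta_2569) is a degree-2196 Galois extension with Galois group (Z/2569Z)^*. By CRT, (Z/2569Z)^* ≅ (Z/7Z)^* × (Z/367Z)^*. Each prime-power unit group is (Z/7Z)^* ≅ Z/6Z; (Z/367Z)^* ≅ Z/366Z. Hence Gal(Q(zeta_2569)/Q) ≅ Z/6Z × Z/366Z.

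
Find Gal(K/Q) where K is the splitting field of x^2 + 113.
Gal(K/Q) = Z/2Z (cyclic of order 2)

x^2 + 113 is irreducible over Q since -113 is not a rational square. The splitting field Q(sqrt(-113)) has degree 2 over Q, and its unique nontrivial automorphism is sqrt(-113) ↦ -sqrt(-113). Hence Gal(Q(sqrt(-113))/Q) = Z/2Z.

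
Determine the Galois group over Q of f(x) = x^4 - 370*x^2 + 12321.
Gal(K/Q) = Z/2Z (cyclic of order 2)

f factors as (x^2 - 333)(x^2 - 37), so the splitting field is K = Q(sqrt(333), sqrt(37)). The squarefree part of 333 is 37 and the squarefree part of 37 is also 37, so sqrt(333) and sqrt(37) are both rational multiples of sqrt(37). Hence Q(sqrt(333)) = Q(sqrt(37)) = Q(sqrt(37)), and the splitting field collapses to a single degree-2 extension with Galois group Z/2Z.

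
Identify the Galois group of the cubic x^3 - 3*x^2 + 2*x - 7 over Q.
Gal(K/Q) = S_3 (symmetric group of order 6)

Compute the discriminant of x^3 + (-3)*x^2 + (2)*x + (-7): Δ = -1319. Since Δ is not a rational square, the Galois group is not contained in A_3; it must be the full S_3 (irreducibility of the cubic rules out anything smaller).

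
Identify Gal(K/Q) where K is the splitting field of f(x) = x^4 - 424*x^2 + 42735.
Gal(K/Q) = V_4 (Klein four-group, Z/2Z × Z/2Z)

f factors as (x^2 - 165)(x^2 - 259), so the splitting field is K = Q(sqrt(165), sqrt(259)). The elements 165, 259, 42735 are all non-squares in Q, so sqrt(165) and sqrt(259) generate independent quadratic extensions. Thus [K:Q] = 4 and Gal(K/Q) is generated by the two order-2 automorphisms sqrt(165) ↦ -sqrt(165) and sqrt(259) ↦ -sqrt(259), giving V_4.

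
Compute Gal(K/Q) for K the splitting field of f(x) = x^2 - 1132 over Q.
Gal(K/Q) = Z/2Z (cyclic of order 2)

x^2 - 1132 is irreducible over Q since 1132 is not a rational square. The splitting field Q(sqrt(1132)) has degree 2 over Q, and its unique nontrivial automorphism is sqrt(1132) ↦ -sqrt(1132). Hence Gal(Q(sqrt(1132))/Q) = Z/2Z.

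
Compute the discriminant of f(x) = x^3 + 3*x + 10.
Δ = -2808

For a depressed cubic x^3 + p x + q the discriminant is Δ = -4 p^3 - 27 q^2 = -4*(3)^3 - 27*(10)^2 = -108 - 2700 = -2808.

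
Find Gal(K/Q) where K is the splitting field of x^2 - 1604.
Gal(K/Q) = Z/2Z (cyclic of order 2)

x^2 - 1604 is irreducible over Q since 1604 is not a rational square. The splitting field Q(sqrt(1604)) has degree 2 over Q, and its unique nontrivial automorphism is sqrt(1604) ↦ -sqrt(1604). Hence Gal(Q(sqrt(1604))/Q) = Z/2Z.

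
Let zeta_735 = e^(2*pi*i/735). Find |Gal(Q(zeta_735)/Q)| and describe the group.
|Gal(Q(zeta_735)/Q)| = phi(735) = 336; group ≅ (Z/735Z)^* ≅ Z/2Z × Z/4Z × Z/42Z

The n-th cyclotomic polynomial Φ_735(x) is the minimal polynomial of zeta_735 over Q and has degree phi(735) = 336. So Q(zeta_735) is a degree-336 Galois extension with Galois group (Z/735Z)^*. By CRT, (Z/735Z)^* ≅ (Z/3Z)^* × (Z/5Z)^* × (Z/49Z)^*. Each prime-power unit group is (Z/3Z)^* ≅ Z/2Z; (Z/5Z)^* ≅ Z/4Z; (Z/49Z)^* ≅ Z/42Z. Hence Gal(Q(zeta_735)/Q) ≅ Z/2Z × Z/4Z × Z/42Z.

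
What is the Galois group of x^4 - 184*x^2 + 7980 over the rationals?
Gal(K/Q) = V_4 (Klein four-group, Z/2Z × Z/2Z)

f factors as (x^2 - 114)(x^2 - 70), so the splitting field is K = Q(sqrt(114), sqrt(70)). The elements 114, 70, 7980 are all non-squares in Q, so sqrt(114) and sqrt(70) generate independent quadratic extensions. Thus [K:Q] = 4 and Gal(K/Q) is generated by the two order-2 automorphisms sqrt(114) ↦ -sqrt(114) and sqrt(70) ↦ -sqrt(70), giving V_4.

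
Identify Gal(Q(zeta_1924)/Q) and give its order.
|Gal(Q(zeta_1924)/Q)| = phi(1924) = 864; group ≅ (Z/1924Z)^* ≅ Z/2Z × Z/12Z × Z/36Z

The n-th cyclotomic polynomial Φ_1924(x) is the minimal polynomial of zeta_1924 over Q and has degree phi(1924) = 864. So Q(zeta_1924) is a degree-864 Galois extension with Galois group (Z/1924Z)^*. By CRT, (Z/1924Z)^* ≅ (Z/4Z)^* × (Z/13Z)^* × (Z/37Z)^*. Each prime-power unit group is (Z/4Z)^* ≅ Z/2Z; (Z/13Z)^* ≅ Z/12Z; (Z/37Z)^* ≅ Z/36Z. Hence Gal(Q(zeta_1924)/Q) ≅ Z/2Z × Z/12Z × Z/36Z.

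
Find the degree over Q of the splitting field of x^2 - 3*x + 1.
[K:Q] = 2

The discriminant of x^2 + (-3)*x + (1) is b^2 - 4c = 9 - (4) = 5. Since 5 is not a perfect square in Q, the polynomial is irreducible over Q. Its two roots generate a degree-2 extension, so [K:Q] = 2.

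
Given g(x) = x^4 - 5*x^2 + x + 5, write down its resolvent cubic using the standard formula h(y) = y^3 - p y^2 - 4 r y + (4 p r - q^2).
h(y) = y^3 + 5*y^2 - 20*y - 101

Identify coefficients: p = -5, q = 1, r = 5.
Plug into h(y) = y^3 - p y^2 - 4 r y + (4 p r - q^2):
  h(y) = y^3 - (-5) y^2 - 4*(5) y + (4*(-5)*(5) - (1)^2)
       = y^3 + (5) y^2 + (-20) y + (-101).
Simplifying: h(y) = y^3 + 5*y^2 - 20*y - 101.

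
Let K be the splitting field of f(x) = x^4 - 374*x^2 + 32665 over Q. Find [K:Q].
[K:Q] = 4

f factors as (x^2 - 139)(x^2 - 235); the splitting field is K = Q(sqrt(139), sqrt(235)). Since 139, 235, and 32665 are all non-squares in Q, the three subfields Q(sqrt(139)), Q(sqrt(235)), Q(sqrt(32665)) are distinct degree-2 extensions, so [K:Q] = 4 (Klein four Galois group).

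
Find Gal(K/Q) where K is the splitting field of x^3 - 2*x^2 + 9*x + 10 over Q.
Gal(K/Q) = S_3 (symmetric group of order 6)

Compute the discriminant of x^3 + (-2)*x^2 + (9)*x + (10): Δ = -8212. Since Δ is not a rational square, the Galois group is not contained in A_3; it must be the full S_3 (irreducibility of the cubic rules out anything smaller).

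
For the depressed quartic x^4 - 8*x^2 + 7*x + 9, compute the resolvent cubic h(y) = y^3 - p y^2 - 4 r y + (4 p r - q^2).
h(y) = y^3 + 8*y^2 - 36*y - 337

Identify coefficients: p = -8, q = 7, r = 9.
Plug into h(y) = y^3 - p y^2 - 4 r y + (4 p r - q^2):
  h(y) = y^3 - (-8) y^2 - 4*(9) y + (4*(-8)*(9) - (7)^2)
       = y^3 + (8) y^2 + (-36) y + (-337).
Simplifying: h(y) = y^3 + 8*y^2 - 36*y - 337.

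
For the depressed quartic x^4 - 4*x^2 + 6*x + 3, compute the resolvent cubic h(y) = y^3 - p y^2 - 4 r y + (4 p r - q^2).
h(y) = y^3 + 4*y^2 - 12*y - 84

Identify coefficients: p = -4, q = 6, r = 3.
Plug into h(y) = y^3 - p y^2 - 4 r y + (4 p r - q^2):
  h(y) = y^3 - (-4) y^2 - 4*(3) y + (4*(-4)*(3) - (6)^2)
       = y^3 + (4) y^2 + (-12) y + (-84).
Simplifying: h(y) = y^3 + 4*y^2 - 12*y - 84.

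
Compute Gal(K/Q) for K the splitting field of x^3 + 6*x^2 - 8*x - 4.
Gal(K/Q) = S_3 (symmetric group of order 6)

Compute the discriminant of x^3 + (6)*x^2 + (-8)*x + (-4): Δ = 10832. Since Δ is not a rational square, the Galois group is not contained in A_3; it must be the full S_3 (irreducibility of the cubic rules out anything smaller).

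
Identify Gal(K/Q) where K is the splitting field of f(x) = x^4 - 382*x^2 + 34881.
Gal(K/Q) = V_4 (Klein four-group, Z/2Z × Z/2Z)

f factors as (x^2 - 151)(x^2 - 231), so the splitting field is K = Q(sqrt(151), sqrt(231)). The elements 151, 231, 34881 are all non-squares in Q, so sqrt(151) and sqrt(231) generate independent quadratic extensions. Thus [K:Q] = 4 and Gal(K/Q) is generated by the two order-2 automorphisms sqrt(151) ↦ -sqrt(151) and sqrt(231) ↦ -sqrt(231), giving V_4.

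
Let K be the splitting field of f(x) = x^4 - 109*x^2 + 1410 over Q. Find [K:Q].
[K:Q] = 4

f factors as (x^2 - 94)(x^2 - 15); the splitting field is K = Q(sqrt(94), sqrt(15)). Since 94, 15, and 1410 are all non-squares in Q, the three subfields Q(sqrt(94)), Q(sqrt(15)), Q(sqrt(1410)) are distinct degree-2 extensions, so [K:Q] = 4 (Klein four Galois group).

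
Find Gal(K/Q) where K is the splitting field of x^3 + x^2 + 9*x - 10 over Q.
Gal(K/Q) = S_3 (symmetric group of order 6)

Compute the discriminant of x^3 + (1)*x^2 + (9)*x + (-10): Δ = -7115. Since Δ is not a rational square, the Galois group is not contained in A_3; it must be the full S_3 (irreducibility of the cubic rules out anything smaller).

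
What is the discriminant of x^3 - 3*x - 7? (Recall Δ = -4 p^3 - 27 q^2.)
Δ = -1215

For a depressed cubic x^3 + p x + q the discriminant is Δ = -4 p^3 - 27 q^2 = -4*(-3)^3 - 27*(-7)^2 = 108 - 1323 = -1215.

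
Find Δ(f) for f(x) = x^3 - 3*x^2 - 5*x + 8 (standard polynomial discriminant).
Δ = 2021

For x^3 + a x^2 + b x + c the discriminant is Δ = 18 a b c - 4 a^3 c + a^2 b^2 - 4 b^3 - 27 c^2.
Plug a = -3, b = -5, c = 8:
  18*(-3)*(-5)*(8) - 4*(-3)^3*(8) + (-3)^2*(-5)^2 - 4*(-5)^3 - 27*(8)^2
  = 2160 + (864) + 225 + (500) + (-1728)
  = 2021.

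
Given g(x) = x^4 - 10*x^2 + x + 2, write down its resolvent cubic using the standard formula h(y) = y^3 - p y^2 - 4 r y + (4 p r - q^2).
h(y) = y^3 + 10*y^2 - 8*y - 81

Identify coefficients: p = -10, q = 1, r = 2.
Plug into h(y) = y^3 - p y^2 - 4 r y + (4 p r - q^2):
  h(y) = y^3 - (-10) y^2 - 4*(2) y + (4*(-10)*(2) - (1)^2)
       = y^3 + (10) y^2 + (-8) y + (-81).
Simplifying: h(y) = y^3 + 10*y^2 - 8*y - 81.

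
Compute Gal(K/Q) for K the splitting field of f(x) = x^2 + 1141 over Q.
Gal(K/Q) = Z/2Z (cyclic of order 2)

x^2 + 1141 is irreducible over Q since -1141 is not a rational square. The splitting field Q(sqrt(-1141)) has degree 2 over Q, and its unique nontrivial automorphism is sqrt(-1141) ↦ -sqrt(-1141). Hence Gal(Q(sqrt(-1141))/Q) = Z/2Z.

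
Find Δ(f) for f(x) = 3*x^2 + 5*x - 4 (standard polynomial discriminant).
Δ = 73

For a quadratic a x^2 + b x + c the discriminant is Δ = b^2 - 4ac = (5)^2 - 4*(3)*(-4) = 25 - (-48) = 73.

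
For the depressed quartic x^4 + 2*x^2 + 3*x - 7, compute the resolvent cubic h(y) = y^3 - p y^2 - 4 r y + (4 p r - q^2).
h(y) = y^3 - 2*y^2 + 28*y - 65

Identify coefficients: p = 2, q = 3, r = -7.
Plug into h(y) = y^3 - p y^2 - 4 r y + (4 p r - q^2):
  h(y) = y^3 - (2) y^2 - 4*(-7) y + (4*(2)*(-7) - (3)^2)
       = y^3 + (-2) y^2 + (28) y + (-65).
Simplifying: h(y) = y^3 - 2*y^2 + 28*y - 65.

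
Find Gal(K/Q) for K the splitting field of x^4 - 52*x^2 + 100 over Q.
Gal(K/Q) = Z/2Z (cyclic of order 2)

f factors as (x^2 - 2)(x^2 - 50), so the splitting field is K = Q(sqrt(2), sqrt(50)). The squarefree part of 2 is 2 and the squarefree part of 50 is also 2, so sqrt(2) and sqrt(50) are both rational multiples of sqrt(2). Hence Q(sqrt(2)) = Q(sqrt(50)) = Q(sqrt(2)), and the splitting field collapses to a single degree-2 extension with Galois group Z/2Z.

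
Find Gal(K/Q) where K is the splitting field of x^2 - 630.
Gal(K/Q) = Z/2Z (cyclic of order 2)

x^2 - 630 is irreducible over Q since 630 is not a rational square. The splitting field Q(sqrt(630)) has degree 2 over Q, and its unique nontrivial automorphism is sqrt(630) ↦ -sqrt(630). Hence Gal(Q(sqrt(630))/Q) = Z/2Z.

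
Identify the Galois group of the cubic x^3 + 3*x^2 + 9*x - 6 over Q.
Gal(K/Q) = S_3 (symmetric group of order 6)

Compute the discriminant of x^3 + (3)*x^2 + (9)*x + (-6): Δ = -5427. Since Δ is not a rational square, the Galois group is not contained in A_3; it must be the full S_3 (irreducibility of the cubic rules out anything smaller).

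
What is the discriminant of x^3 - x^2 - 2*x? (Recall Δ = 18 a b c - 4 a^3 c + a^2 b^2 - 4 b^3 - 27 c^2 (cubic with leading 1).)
Δ = 36

For x^3 + a x^2 + b x + c the discriminant is Δ = 18 a b c - 4 a^3 c + a^2 b^2 - 4 b^3 - 27 c^2.
Plug a = -1, b = -2, c = 0:
  18*(-1)*(-2)*(0) - 4*(-1)^3*(0) + (-1)^2*(-2)^2 - 4*(-2)^3 - 27*(0)^2
  = 0 + (0) + 4 + (32) + (0)
  = 36.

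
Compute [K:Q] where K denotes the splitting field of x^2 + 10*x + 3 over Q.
[K:Q] = 2

The discriminant of x^2 + (10)*x + (3) is b^2 - 4c = 100 - (12) = 88. Since 88 is not a perfect square in Q, the polynomial is irreducible over Q. Its two roots generate a degree-2 extension, so [K:Q] = 2.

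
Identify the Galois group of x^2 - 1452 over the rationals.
Gal(K/Q) = Z/2Z (cyclic of order 2)

x^2 - 1452 is irreducible over Q since 1452 is not a rational square. The splitting field Q(sqrt(1452)) has degree 2 over Q, and its unique nontrivial automorphism is sqrt(1452) ↦ -sqrt(1452). Hence Gal(Q(sqrt(1452))/Q) = Z/2Z.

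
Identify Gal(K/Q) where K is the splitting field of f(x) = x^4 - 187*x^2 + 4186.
Gal(K/Q) = V_4 (Klein four-group, Z/2Z × Z/2Z)

f factors as (x^2 - 26)(x^2 - 161), so the splitting field is K = Q(sqrt(26), sqrt(161)). The elements 26, 161, 4186 are all non-squares in Q, so sqrt(26) and sqrt(161) generate independent quadratic extensions. Thus [K:Q] = 4 and Gal(K/Q) is generated by the two order-2 automorphisms sqrt(26) ↦ -sqrt(26) and sqrt(161) ↦ -sqrt(161), giving V_4.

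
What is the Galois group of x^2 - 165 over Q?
Gal(K/Q) = Z/2Z (cyclic of order 2)

x^2 - 165 is irreducible over Q since 165 is not a rational square. The splitting field Q(sqrt(165)) has degree 2 over Q, and its unique nontrivial automorphism is sqrt(165) ↦ -sqrt(165). Hence Gal(Q(sqrt(165))/Q) = Z/2Z.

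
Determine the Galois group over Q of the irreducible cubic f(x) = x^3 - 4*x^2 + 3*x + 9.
Gal(K/Q) = S_3 (symmetric group of order 6)

Compute the discriminant of x^3 + (-4)*x^2 + (3)*x + (9): Δ = -1791. Since Δ is not a rational square, the Galois group is not contained in A_3; it must be the full S_3 (irreducibility of the cubic rules out anything smaller).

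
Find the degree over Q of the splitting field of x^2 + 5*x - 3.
[K:Q] = 2

The discriminant of x^2 + (5)*x + (-3) is b^2 - 4c = 25 - (-12) = 37. Since 37 is not a perfect square in Q, the polynomial is irreducible over Q. Its two roots generate a degree-2 extension, so [K:Q] = 2.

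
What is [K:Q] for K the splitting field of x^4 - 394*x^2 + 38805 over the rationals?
[K:Q] = 4

f factors as (x^2 - 199)(x^2 - 195); the splitting field is K = Q(sqrt(199), sqrt(195)). Since 199, 195, and 38805 are all non-squares in Q, the three subfields Q(sqrt(199)), Q(sqrt(195)), Q(sqrt(38805)) are distinct degree-2 extensions, so [K:Q] = 4 (Klein four Galois group).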